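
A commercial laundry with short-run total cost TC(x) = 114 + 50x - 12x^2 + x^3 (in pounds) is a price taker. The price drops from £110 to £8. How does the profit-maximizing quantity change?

AVC = 50 - 12x + x^2, minimized at x = 6 where min AVC = £14. MC = 50 - 24x + 3x^2.
With P = £110 above the shutdown price, P = MC gives x = 10.
At P = £8 < min AVC = £14, price no longer covers variable cost at any output, so the firm shuts down: x = 0.

Output falls from 10 to 0 (the firm shuts down)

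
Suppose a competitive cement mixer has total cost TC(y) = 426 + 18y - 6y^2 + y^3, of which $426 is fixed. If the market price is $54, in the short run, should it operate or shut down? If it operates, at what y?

Variable cost is VC = 18y - 6y^2 + y^3, so AVC = VC/y = 18 - 6y + y^2 and MC = dTC/dy = 18 - 12y + 3y^2.
AVC is minimized where dAVC/dy = -6 + 2y = 0, at y = 3; min AVC = 18 - 6·3 + 3^2 = $9.
Because $54 ≥ $9, revenue can cover variable cost; the firm operates.
Set P = MC: 54 = 18 - 12y + 3y^2 → -36 - 12y + 3y^2 = 0. The roots are y = -2 and y = 6; the profit-maximizing output is on the rising part of MC, so y* = 6.
Check: AVC at y = 6 is $18 ≤ P, so revenue covers variable cost.
Profit = P·y − TC = 54·6 − 534 = -$210, a loss, but smaller than the $426 fixed cost the firm would lose by shutting down.

Produce at y = 6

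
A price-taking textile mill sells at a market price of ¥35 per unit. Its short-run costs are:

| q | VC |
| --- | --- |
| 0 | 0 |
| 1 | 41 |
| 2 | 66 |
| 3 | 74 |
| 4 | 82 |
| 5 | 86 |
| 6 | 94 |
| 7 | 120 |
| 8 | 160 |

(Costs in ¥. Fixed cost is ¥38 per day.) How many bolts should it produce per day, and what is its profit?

q = 7; profit = ¥87

Tabulate TR − TC: q=0: -38; q=1: -44; q=2: -34; q=3: -7; q=4: 20; q=5: 51; q=6: 78; q=7: 87; q=8: 82.
Profit is maximized at q = 7. AVC there is 120/7 = ¥17.14 ≤ P, so producing beats shutting down (which would give -¥38).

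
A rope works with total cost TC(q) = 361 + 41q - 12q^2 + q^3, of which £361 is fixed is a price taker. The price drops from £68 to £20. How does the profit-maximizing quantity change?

AVC = 41 - 12q + q^2, minimized at q = 6 where min AVC = £5. MC = 41 - 24q + 3q^2.
At P = £68 ≥ min AVC, set P = MC on the rising branch: q = 9.
At P = £20 ≥ min AVC, set P = MC: q = 7. The firm stays open but cuts output.

Output falls from 9 to 7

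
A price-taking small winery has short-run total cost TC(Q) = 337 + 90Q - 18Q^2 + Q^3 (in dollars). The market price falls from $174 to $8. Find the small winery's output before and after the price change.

Output falls from 14 to 0 (the firm shuts down)

AVC = 90 - 18Q + Q^2, minimized at Q = 9 where min AVC = $9. MC = 90 - 36Q + 3Q^2.
With P = $174 above the shutdown price, P = MC gives Q = 14.
At P = $8 < min AVC = $9, price no longer covers variable cost at any output, so the firm shuts down: Q = 0.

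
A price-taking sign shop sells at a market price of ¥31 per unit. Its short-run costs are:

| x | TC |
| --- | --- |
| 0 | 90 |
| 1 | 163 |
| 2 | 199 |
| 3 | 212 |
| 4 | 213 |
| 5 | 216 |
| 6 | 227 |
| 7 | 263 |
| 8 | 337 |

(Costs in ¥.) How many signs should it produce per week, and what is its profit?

x = 6; profit = -¥41

Profit at each row (π = 31x − TC): x=0: -90; x=1: -132; x=2: -137; x=3: -119; x=4: -89; x=5: -61; x=6: -41; x=7: -46; x=8: -89.
Profit is maximized at x = 6. AVC there is 137/6 = ¥22.83 ≤ P, so producing beats shutting down (which would give -¥90).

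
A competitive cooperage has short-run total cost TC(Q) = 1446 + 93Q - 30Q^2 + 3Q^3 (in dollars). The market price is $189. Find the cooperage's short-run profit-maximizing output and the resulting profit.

Profit = -$294 at Q = 8

AVC = 93 - 30Q + 3Q^2 has its minimum $18 at Q = 5; price $189 clears that bar, so the firm operates.
With MC = 93 - 60Q + 9Q^2, P = MC on the upward-sloping part at Q* = 8.
TR = 189·8 = 1512. TC = 1446 + 360 = 1806. Profit = 1512 − 1806 = -$294.
Shutting down would mean losing the fixed cost of $1446, so operating at a loss of $294 is better by $1152.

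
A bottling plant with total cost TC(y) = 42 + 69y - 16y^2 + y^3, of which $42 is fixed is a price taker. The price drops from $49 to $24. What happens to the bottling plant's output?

AVC = 69 - 16y + y^2, minimized at y = 8 where min AVC = $5. MC = 69 - 32y + 3y^2.
With P = $49 above the shutdown price, P = MC gives y = 10.
At P = $24 ≥ min AVC, set P = MC: y = 9. The firm stays open but cuts output.

Output falls from 10 to 9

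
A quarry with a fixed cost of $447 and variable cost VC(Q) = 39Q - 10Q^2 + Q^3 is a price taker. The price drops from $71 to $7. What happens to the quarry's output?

MC = 39 - 20Q + 3Q^2; the shutdown threshold is min AVC = $14 (at Q = 5).
With P = $71 above the shutdown price, P = MC gives Q = 8.
At P = $7 < min AVC = $14, price no longer covers variable cost at any output, so the firm shuts down: Q = 0.

Output falls from 8 to 0 (the firm shuts down)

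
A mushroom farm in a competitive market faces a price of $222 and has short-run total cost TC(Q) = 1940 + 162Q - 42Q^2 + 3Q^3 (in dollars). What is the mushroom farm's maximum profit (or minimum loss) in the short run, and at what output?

Profit = -$140 at Q = 10

AVC = 162 - 42Q + 3Q^2 has its minimum $15 at Q = 7; price $222 clears that bar, so the firm operates.
With MC = 162 - 84Q + 9Q^2, P = MC on the upward-sloping part at Q* = 10.
TR = 222·10 = 2220. TC = 1940 + 420 = 2360. Profit = 2220 − 2360 = -$140.
Shutting down would mean losing the fixed cost of $1940, so operating at a loss of $140 is better by $1800.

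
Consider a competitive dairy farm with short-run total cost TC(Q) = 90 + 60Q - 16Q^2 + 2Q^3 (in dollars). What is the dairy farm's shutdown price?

$28 per unit

The firm shuts down when price falls below the minimum of average variable cost. AVC = VC/Q = 60 - 16Q + 2Q^2.
dAVC/dQ = -16 + 4Q = 0 gives Q = 4. min AVC = 60 - 16·4 + 2·4^2 = 28.
The firm shuts down for any P below $28.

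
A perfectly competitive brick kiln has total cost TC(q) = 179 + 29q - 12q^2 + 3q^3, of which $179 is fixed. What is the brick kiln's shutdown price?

$17 per unit

Short-run supply begins at min AVC. From VC = 29q - 12q^2 + 3q^3, AVC = 29 - 12q + 3q^2.
At the minimum of AVC, MC = AVC. MC = 29 - 24q + 9q^2; setting MC = AVC gives 6q^2 - 12q = 0, so q = 2. min AVC = 17.
For P < $17 the firm produces nothing.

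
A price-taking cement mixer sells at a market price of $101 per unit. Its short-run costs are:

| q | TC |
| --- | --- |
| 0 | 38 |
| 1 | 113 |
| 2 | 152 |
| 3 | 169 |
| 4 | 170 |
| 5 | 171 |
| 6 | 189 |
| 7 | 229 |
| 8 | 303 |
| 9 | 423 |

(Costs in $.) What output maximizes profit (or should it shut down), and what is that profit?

Tabulate TR − TC: q=0: -38; q=1: -12; q=2: 50; q=3: 134; q=4: 234; q=5: 334; q=6: 417; q=7: 478; q=8: 505; q=9: 486.
Profit is maximized at q = 8. AVC there is 265/8 = $33.12 ≤ P, so producing beats shutting down (which would give -$38).

q = 8; profit = $505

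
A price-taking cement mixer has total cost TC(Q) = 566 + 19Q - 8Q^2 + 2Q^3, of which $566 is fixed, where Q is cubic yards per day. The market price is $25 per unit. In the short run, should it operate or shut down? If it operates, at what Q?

Produce at Q = 3

From TC, MC = TC'(Q) = 19 - 16Q + 6Q^2 and AVC = VC/Q = 19 - 8Q + 2Q^2.
AVC hits its minimum where MC = AVC, at Q = 2, giving min AVC = 19 - 8·2 + 2·2^2 = $11.
Because $25 ≥ $11, revenue can cover variable cost; the firm operates.
Solving P = MC: -6 - 16Q + 6Q^2 = 0 ⇒ Q = -1/3 or 3. On the upward-sloping branch, Q* = 3.
Check: AVC at Q = 3 is $13 ≤ P, so revenue covers variable cost.
Profit = P·Q − TC = 25·3 − 605 = -$530, a loss, but smaller than the $566 fixed cost the firm would lose by shutting down.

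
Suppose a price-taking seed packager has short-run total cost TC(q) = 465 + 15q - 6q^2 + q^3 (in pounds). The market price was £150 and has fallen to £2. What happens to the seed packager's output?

AVC = 15 - 6q + q^2, minimized at q = 3 where min AVC = £6. MC = 15 - 12q + 3q^2.
With P = £150 above the shutdown price, P = MC gives q = 9.
At P = £2 < min AVC = £6, price no longer covers variable cost at any output, so the firm shuts down: q = 0.

Output falls from 9 to 0 (the firm shuts down)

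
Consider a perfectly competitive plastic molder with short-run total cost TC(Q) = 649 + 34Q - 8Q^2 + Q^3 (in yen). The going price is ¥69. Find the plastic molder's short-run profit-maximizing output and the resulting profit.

AVC = 34 - 8Q + Q^2 has its minimum ¥18 at Q = 4; price ¥69 clears that bar, so the firm operates.
MC = 34 - 16Q + 3Q^2. Setting P = MC and taking the root on the rising branch gives Q* = 7.
TR = 69·7 = 483. TC = 649 + 189 = 838. Profit = 483 − 838 = -¥355.
Shutting down would mean losing the fixed cost of ¥649, so operating at a loss of ¥355 is better by ¥294.

Profit = -¥355 at Q = 7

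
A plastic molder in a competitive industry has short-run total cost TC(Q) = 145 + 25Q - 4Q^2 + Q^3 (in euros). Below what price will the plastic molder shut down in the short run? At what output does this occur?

Short-run supply begins at min AVC. From VC = 25Q - 4Q^2 + Q^3, AVC = 25 - 4Q + Q^2.
At the minimum of AVC, MC = AVC. MC = 25 - 8Q + 3Q^2; setting MC = AVC gives 2Q^2 - 4Q = 0, so Q = 2. min AVC = 21.
The firm shuts down for any P below €21.

€21 per unit, at Q = 2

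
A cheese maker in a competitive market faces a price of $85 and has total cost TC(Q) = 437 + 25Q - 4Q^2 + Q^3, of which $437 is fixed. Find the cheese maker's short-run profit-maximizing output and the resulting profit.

Profit = -$149 at Q = 6

AVC = 25 - 4Q + Q^2; min AVC = $21 at Q = 2. Since P = $85 ≥ min AVC, the firm produces.
MC = 25 - 8Q + 3Q^2. Setting P = MC and taking the root on the rising branch gives Q* = 6.
TR = 85·6 = 510. TC = 437 + 222 = 659. Profit = 510 − 659 = -$149.
Shutting down would mean losing the fixed cost of $437, so operating at a loss of $149 is better by $288.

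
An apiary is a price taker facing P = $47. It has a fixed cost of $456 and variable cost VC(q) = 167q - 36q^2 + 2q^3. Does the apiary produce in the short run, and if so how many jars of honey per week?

Variable cost is VC = 167q - 36q^2 + 2q^3, so AVC = VC/q = 167 - 36q + 2q^2 and MC = dTC/dq = 167 - 72q + 6q^2.
AVC is minimized where dAVC/dq = -36 + 4q = 0, at q = 9; min AVC = 167 - 36·9 + 2·9^2 = $5.
Since P = $47 ≥ min AVC = $5, price covers variable cost and the firm should produce.
Set P = MC: 47 = 167 - 72q + 6q^2 → 120 - 72q + 6q^2 = 0. The roots are q = 2 and q = 10; the profit-maximizing output is on the rising part of MC, so q* = 10.
Check: AVC at q = 10 is $7 ≤ P, so revenue covers variable cost.
Profit = P·q − TC = 47·10 − 526 = -$56, a loss, but smaller than the $456 fixed cost the firm would lose by shutting down.

Produce at q = 10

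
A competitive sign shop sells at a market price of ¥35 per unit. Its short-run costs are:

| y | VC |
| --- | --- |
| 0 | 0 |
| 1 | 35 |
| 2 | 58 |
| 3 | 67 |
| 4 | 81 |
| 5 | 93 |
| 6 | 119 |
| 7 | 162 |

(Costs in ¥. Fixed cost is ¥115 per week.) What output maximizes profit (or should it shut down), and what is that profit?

Profit at each row (π = 35y − TC): y=0: -115; y=1: -115; y=2: -103; y=3: -77; y=4: -56; y=5: -33; y=6: -24; y=7: -32.
Profit is maximized at y = 6. AVC there is 119/6 = ¥19.83 ≤ P, so producing beats shutting down (which would give -¥115).

y = 6; profit = -¥24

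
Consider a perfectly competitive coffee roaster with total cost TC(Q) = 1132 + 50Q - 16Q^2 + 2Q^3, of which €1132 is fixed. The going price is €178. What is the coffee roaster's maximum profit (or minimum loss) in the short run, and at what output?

AVC = 50 - 16Q + 2Q^2 has its minimum €18 at Q = 4; price €178 clears that bar, so the firm operates.
MC = 50 - 32Q + 6Q^2. Setting P = MC and taking the root on the rising branch gives Q* = 8.
TR = 178·8 = 1424. TC = 1132 + 400 = 1532. Profit = 1424 − 1532 = -€108.
Shutting down would mean losing the fixed cost of €1132, so operating at a loss of €108 is better by €1024.

Profit = -€108 at Q = 8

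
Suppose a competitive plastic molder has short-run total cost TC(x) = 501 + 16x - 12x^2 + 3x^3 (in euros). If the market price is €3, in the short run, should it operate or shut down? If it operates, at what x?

Shut down

From TC, MC = TC'(x) = 16 - 24x + 9x^2 and AVC = VC/x = 16 - 12x + 3x^2.
AVC hits its minimum where MC = AVC, at x = 2, giving min AVC = 16 - 12·2 + 3·2^2 = €4.
P = €3 lies below min AVC = €4; no output level covers variable cost.
Best response: produce nothing and absorb the €501 fixed cost.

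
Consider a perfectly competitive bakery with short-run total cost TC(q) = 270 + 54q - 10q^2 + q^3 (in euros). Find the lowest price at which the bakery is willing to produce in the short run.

€29 per unit

The shutdown price is the minimum of AVC. VC = 54q - 10q^2 + q^3, so AVC = 54 - 10q + q^2.
dAVC/dq = -10 + 2q = 0 gives q = 5. min AVC = 54 - 10·5 + 5^2 = 29.
For P < €29 the firm produces nothing.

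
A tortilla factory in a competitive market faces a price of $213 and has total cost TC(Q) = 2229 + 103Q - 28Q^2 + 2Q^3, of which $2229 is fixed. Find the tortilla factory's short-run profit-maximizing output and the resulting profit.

Profit = -$293 at Q = 11

AVC = 103 - 28Q + 2Q^2 has its minimum $5 at Q = 7; price $213 clears that bar, so the firm operates.
With MC = 103 - 56Q + 6Q^2, P = MC on the upward-sloping part at Q* = 11.
TR = 213·11 = 2343. TC = 2229 + 407 = 2636. Profit = 2343 − 2636 = -$293.
Shutting down would mean losing the fixed cost of $2229, so operating at a loss of $293 is better by $1936.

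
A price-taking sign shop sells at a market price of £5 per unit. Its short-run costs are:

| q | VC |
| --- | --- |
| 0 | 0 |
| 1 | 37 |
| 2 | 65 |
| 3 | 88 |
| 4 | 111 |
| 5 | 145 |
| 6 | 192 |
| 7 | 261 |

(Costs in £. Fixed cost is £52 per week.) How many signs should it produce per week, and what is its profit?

q = 0 (shut down); profit = -£52

Profit at each row (π = 5q − TC): q=0: -52; q=1: -84; q=2: -107; q=3: -125; q=4: -143; q=5: -172; q=6: -214; q=7: -278.
Profit is highest at q = 0. Equivalently, the lowest AVC in the table is 111/4 ≈ £27.75 at q = 4, and P = £5 falls below it — price never covers variable cost, so the firm shuts down and loses only its fixed cost.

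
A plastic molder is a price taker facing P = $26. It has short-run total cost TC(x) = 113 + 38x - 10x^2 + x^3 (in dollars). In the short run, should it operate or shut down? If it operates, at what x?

Produce at x = 6

Strip out fixed cost: VC = 38x - 10x^2 + x^3. Then AVC = 38 - 10x + x^2 and MC = 38 - 20x + 3x^2.
AVC is minimized where dAVC/dx = -10 + 2x = 0, at x = 5; min AVC = 38 - 10·5 + 5^2 = $13.
P = $26 exceeds min AVC = $13, so the firm stays open.
P = MC gives 12 - 20x + 3x^2 = 0, with roots 2/3 and 6. Take the larger (rising MC): x* = 6.
Check: AVC at x = 6 is $14 ≤ P, so revenue covers variable cost.
Profit = P·x − TC = 26·6 − 197 = -$41, a loss, but smaller than the $113 fixed cost the firm would lose by shutting down.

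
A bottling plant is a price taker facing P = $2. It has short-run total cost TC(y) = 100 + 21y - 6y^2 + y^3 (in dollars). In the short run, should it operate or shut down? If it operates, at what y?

Variable cost is VC = 21y - 6y^2 + y^3, so AVC = VC/y = 21 - 6y + y^2 and MC = dTC/dy = 21 - 12y + 3y^2.
The AVC parabola has its vertex at y = 6/2 = 3, where AVC = 21 - 6·3 + 3^2 = $12.
With P < min AVC ($2 < $12), every unit sold adds to the loss.
Best response: produce nothing and absorb the $100 fixed cost.

Shut down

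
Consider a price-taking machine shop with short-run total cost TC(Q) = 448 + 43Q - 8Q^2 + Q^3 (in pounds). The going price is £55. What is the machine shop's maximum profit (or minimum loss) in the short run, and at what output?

Profit = -£304 at Q = 6

AVC = 43 - 8Q + Q^2; min AVC = £27 at Q = 4. Since P = £55 ≥ min AVC, the firm produces.
MC = 43 - 16Q + 3Q^2. Setting P = MC and taking the root on the rising branch gives Q* = 6.
TR = 55·6 = 330. TC = 448 + 186 = 634. Profit = 330 − 634 = -£304.
By producing, the firm covers all variable cost plus £144 of fixed cost; shutting down would lose the full £448.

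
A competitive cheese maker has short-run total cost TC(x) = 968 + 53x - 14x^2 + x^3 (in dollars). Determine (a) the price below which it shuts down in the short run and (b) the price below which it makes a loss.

Shutdown price = $4; break-even price = $108

Shutdown price = min AVC. AVC = 53 - 14x + x^2, with vertex at x = 7 and minimum $4.
ATC = 968/x + 53 - 14x + x^2. Setting dATC/dx = −968/x^2 − 14 + 2x = 0 gives x = 11 (since 2·11^3 − 14·11^2 = 968).
min ATC = 968/11 + 53 − 14·11 + 11^2 = $108. That is the break-even price.
Between these two prices the firm operates at a loss; above $108 it earns a profit.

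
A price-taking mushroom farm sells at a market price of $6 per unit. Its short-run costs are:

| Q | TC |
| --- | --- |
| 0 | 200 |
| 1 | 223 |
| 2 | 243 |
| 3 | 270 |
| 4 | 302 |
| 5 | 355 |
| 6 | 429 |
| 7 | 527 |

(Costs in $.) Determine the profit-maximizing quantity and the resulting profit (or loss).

Q = 0 (shut down); profit = -$200

Compute π = P·Q − TC at each output: Q=0: -200; Q=1: -217; Q=2: -231; Q=3: -252; Q=4: -278; Q=5: -325; Q=6: -393; Q=7: -485.
Profit is highest at Q = 0. Equivalently, the lowest AVC in the table is 43/2 ≈ $21.50 at Q = 2, and P = $6 falls below it — price never covers variable cost, so the firm shuts down and loses only its fixed cost.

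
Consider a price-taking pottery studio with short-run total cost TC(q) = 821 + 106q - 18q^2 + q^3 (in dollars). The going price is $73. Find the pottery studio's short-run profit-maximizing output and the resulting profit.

AVC = 106 - 18q + q^2 has its minimum $25 at q = 9; price $73 clears that bar, so the firm operates.
MC = 106 - 36q + 3q^2. Setting P = MC and taking the root on the rising branch gives q* = 11.
TR = 73·11 = 803. TC = 821 + 319 = 1140. Profit = 803 − 1140 = -$337.
By producing, the firm covers all variable cost plus $484 of fixed cost; shutting down would lose the full $821.

Profit = -$337 at q = 11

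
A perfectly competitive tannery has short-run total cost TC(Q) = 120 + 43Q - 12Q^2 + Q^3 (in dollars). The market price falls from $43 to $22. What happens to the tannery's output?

MC = 43 - 24Q + 3Q^2; the shutdown threshold is min AVC = $7 (at Q = 6).
With P = $43 above the shutdown price, P = MC gives Q = 8.
At P = $22 ≥ min AVC, set P = MC: Q = 7. The firm stays open but cuts output.

Output falls from 8 to 7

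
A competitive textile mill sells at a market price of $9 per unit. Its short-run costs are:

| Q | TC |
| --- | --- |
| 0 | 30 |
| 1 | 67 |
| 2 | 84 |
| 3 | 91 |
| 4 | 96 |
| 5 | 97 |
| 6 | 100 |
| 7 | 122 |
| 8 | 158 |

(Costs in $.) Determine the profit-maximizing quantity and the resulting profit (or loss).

Q = 0 (shut down); profit = -$30

Compute π = P·Q − TC at each output: Q=0: -30; Q=1: -58; Q=2: -66; Q=3: -64; Q=4: -60; Q=5: -52; Q=6: -46; Q=7: -59; Q=8: -86.
Profit is highest at Q = 0. Equivalently, the lowest AVC in the table is 70/6 ≈ $11.67 at Q = 6, and P = $9 falls below it — price never covers variable cost, so the firm shuts down and loses only its fixed cost.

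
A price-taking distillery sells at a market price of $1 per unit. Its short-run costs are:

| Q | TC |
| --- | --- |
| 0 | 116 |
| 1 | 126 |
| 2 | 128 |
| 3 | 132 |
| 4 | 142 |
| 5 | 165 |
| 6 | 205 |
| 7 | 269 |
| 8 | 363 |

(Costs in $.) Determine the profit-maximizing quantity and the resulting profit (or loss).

Q = 0 (shut down); profit = -$116

Tabulate TR − TC: Q=0: -116; Q=1: -125; Q=2: -126; Q=3: -129; Q=4: -138; Q=5: -160; Q=6: -199; Q=7: -262; Q=8: -355.
Profit is highest at Q = 0. Equivalently, the lowest AVC in the table is 16/3 ≈ $5.33 at Q = 3, and P = $1 falls below it — price never covers variable cost, so the firm shuts down and loses only its fixed cost.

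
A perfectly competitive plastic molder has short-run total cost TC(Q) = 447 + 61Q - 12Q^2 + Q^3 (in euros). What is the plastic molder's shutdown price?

€25 per unit

The firm shuts down when price falls below the minimum of average variable cost. AVC = VC/Q = 61 - 12Q + Q^2.
dAVC/dQ = -12 + 2Q = 0 gives Q = 6. min AVC = 61 - 12·6 + 6^2 = 25.
The firm shuts down for any P below €25.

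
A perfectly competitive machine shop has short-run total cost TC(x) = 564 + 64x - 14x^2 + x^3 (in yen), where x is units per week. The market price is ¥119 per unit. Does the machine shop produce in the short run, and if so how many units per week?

Variable cost is VC = 64x - 14x^2 + x^3, so AVC = VC/x = 64 - 14x + x^2 and MC = dTC/dx = 64 - 28x + 3x^2.
The AVC parabola has its vertex at x = 14/2 = 7, where AVC = 64 - 14·7 + 7^2 = ¥15.
Since P = ¥119 ≥ min AVC = ¥15, price covers variable cost and the firm should produce.
Set P = MC: 119 = 64 - 28x + 3x^2 → -55 - 28x + 3x^2 = 0. The roots are x = -5/3 and x = 11; the profit-maximizing output is on the rising part of MC, so x* = 11.
Check: AVC at x = 11 is ¥31 ≤ P, so revenue covers variable cost.
Profit = P·x − TC = 119·11 − 905 = ¥404.

Produce at x = 11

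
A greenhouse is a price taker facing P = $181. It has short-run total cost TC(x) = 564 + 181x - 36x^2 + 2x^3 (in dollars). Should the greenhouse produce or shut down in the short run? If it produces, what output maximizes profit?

Produce at x = 12

Variable cost is VC = 181x - 36x^2 + 2x^3, so AVC = VC/x = 181 - 36x + 2x^2 and MC = dTC/dx = 181 - 72x + 6x^2.
The AVC parabola has its vertex at x = 36/4 = 9, where AVC = 181 - 36·9 + 2·9^2 = $19.
Since P = $181 ≥ min AVC = $19, price covers variable cost and the firm should produce.
P = MC gives -72x + 6x^2 = 0, with roots 0 and 12. Take the larger (rising MC): x* = 12.
Check: AVC at x = 12 is $37 ≤ P, so revenue covers variable cost.
Profit = P·x − TC = 181·12 − 1008 = $1164.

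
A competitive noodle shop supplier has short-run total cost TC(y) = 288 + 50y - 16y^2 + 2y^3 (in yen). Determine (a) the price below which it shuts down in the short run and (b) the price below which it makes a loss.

AVC = 50 - 16y + 2y^2; minimized at y = 4, giving min AVC = ¥18. That is the shutdown price.
ATC = 288/y + 50 - 16y + 2y^2. Setting dATC/dy = −288/y^2 − 16 + 4y = 0 gives y = 6 (since 4·6^3 − 16·6^2 = 288).
min ATC = 288/6 + 50 − 16·6 + 2·6^2 = ¥74. That is the break-even price.
For ¥18 ≤ P < ¥74 the firm produces at a loss; below ¥18 it shuts down.

Shutdown price = ¥18; break-even price = ¥74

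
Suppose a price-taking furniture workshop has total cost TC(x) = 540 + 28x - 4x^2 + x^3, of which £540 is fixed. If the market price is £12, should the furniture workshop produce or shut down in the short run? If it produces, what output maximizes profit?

From TC, MC = TC'(x) = 28 - 8x + 3x^2 and AVC = VC/x = 28 - 4x + x^2.
AVC hits its minimum where MC = AVC, at x = 2, giving min AVC = 28 - 4·2 + 2^2 = £24.
P = £12 lies below min AVC = £24; no output level covers variable cost.
The firm minimizes its loss by shutting down and losing only its fixed cost of £540.

Shut down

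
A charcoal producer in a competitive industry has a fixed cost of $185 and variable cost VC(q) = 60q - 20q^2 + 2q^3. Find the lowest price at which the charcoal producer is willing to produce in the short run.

The firm shuts down when price falls below the minimum of average variable cost. AVC = VC/q = 60 - 20q + 2q^2.
dAVC/dq = -20 + 4q = 0 gives q = 5. min AVC = 60 - 20·5 + 2·5^2 = 10.
The firm shuts down for any P below $10.

$10 per unit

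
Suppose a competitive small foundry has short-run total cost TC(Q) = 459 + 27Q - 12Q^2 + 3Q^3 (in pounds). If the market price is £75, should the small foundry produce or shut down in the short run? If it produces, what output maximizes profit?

Variable cost is VC = 27Q - 12Q^2 + 3Q^3, so AVC = VC/Q = 27 - 12Q + 3Q^2 and MC = dTC/dQ = 27 - 24Q + 9Q^2.
The AVC parabola has its vertex at Q = 12/6 = 2, where AVC = 27 - 12·2 + 3·2^2 = £15.
P = £75 exceeds min AVC = £15, so the firm stays open.
Set P = MC: 75 = 27 - 24Q + 9Q^2 → -48 - 24Q + 9Q^2 = 0. The roots are Q = -4/3 and Q = 4; the profit-maximizing output is on the rising part of MC, so Q* = 4.
Check: AVC at Q = 4 is £27 ≤ P, so revenue covers variable cost.
Profit = P·Q − TC = 75·4 − 567 = -£267, a loss, but smaller than the £459 fixed cost the firm would lose by shutting down.

Produce at Q = 4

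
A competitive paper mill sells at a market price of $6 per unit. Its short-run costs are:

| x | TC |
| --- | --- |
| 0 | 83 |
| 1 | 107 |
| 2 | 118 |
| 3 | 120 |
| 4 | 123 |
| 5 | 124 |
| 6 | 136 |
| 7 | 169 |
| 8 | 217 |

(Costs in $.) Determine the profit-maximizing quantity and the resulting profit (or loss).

x = 0 (shut down); profit = -$83

Profit at each row (π = 6x − TC): x=0: -83; x=1: -101; x=2: -106; x=3: -102; x=4: -99; x=5: -94; x=6: -100; x=7: -127; x=8: -169.
Profit is highest at x = 0. Equivalently, the lowest AVC in the table is 41/5 ≈ $8.20 at x = 5, and P = $6 falls below it — price never covers variable cost, so the firm shuts down and loses only its fixed cost.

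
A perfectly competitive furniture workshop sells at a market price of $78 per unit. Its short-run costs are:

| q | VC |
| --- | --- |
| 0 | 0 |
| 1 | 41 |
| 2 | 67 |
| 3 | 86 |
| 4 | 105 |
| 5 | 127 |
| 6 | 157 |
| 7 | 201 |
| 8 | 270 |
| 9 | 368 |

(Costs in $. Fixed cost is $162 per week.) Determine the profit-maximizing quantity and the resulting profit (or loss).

q = 8; profit = $192

Compute π = P·q − TC at each output: q=0: -162; q=1: -125; q=2: -73; q=3: -14; q=4: 45; q=5: 101; q=6: 149; q=7: 183; q=8: 192; q=9: 172.
Profit is maximized at q = 8. AVC there is 270/8 = $33.75 ≤ P, so producing beats shutting down (which would give -$162).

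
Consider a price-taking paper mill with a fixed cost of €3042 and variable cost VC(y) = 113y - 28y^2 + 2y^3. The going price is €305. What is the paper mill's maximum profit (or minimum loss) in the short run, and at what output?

Profit = -€162 at y = 12

AVC = 113 - 28y + 2y^2; min AVC = €15 at y = 7. Since P = €305 ≥ min AVC, the firm produces.
With MC = 113 - 56y + 6y^2, P = MC on the upward-sloping part at y* = 12.
TR = 305·12 = 3660. TC = 3042 + 780 = 3822. Profit = 3660 − 3822 = -€162.
That loss of €162 beats the €3042 the firm would lose by shutting down; producing recovers €2880 of fixed cost.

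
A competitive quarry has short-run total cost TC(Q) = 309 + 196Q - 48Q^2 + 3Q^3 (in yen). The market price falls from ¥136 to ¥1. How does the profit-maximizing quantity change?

MC = 196 - 96Q + 9Q^2; the shutdown threshold is min AVC = ¥4 (at Q = 8).
With P = ¥136 above the shutdown price, P = MC gives Q = 10.
At P = ¥1 < min AVC = ¥4, price no longer covers variable cost at any output, so the firm shuts down: Q = 0.

Output falls from 10 to 0 (the firm shuts down)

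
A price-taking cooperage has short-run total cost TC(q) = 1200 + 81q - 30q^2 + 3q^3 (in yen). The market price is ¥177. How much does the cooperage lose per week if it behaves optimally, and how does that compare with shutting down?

AVC = 81 - 30q + 3q^2 has its minimum ¥6 at q = 5; price ¥177 clears that bar, so the firm operates.
MC = 81 - 60q + 9q^2. Setting P = MC and taking the root on the rising branch gives q* = 8.
TR = 177·8 = 1416. TC = 1200 + 264 = 1464. Profit = 1416 − 1464 = -¥48.
By producing, the firm covers all variable cost plus ¥1152 of fixed cost; shutting down would lose the full ¥1200.

Profit = -¥48 at q = 8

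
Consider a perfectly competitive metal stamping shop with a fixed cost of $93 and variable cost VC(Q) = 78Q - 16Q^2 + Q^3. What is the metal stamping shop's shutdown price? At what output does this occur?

Short-run supply begins at min AVC. From VC = 78Q - 16Q^2 + Q^3, AVC = 78 - 16Q + Q^2.
dAVC/dQ = -16 + 2Q = 0 gives Q = 8. min AVC = 78 - 16·8 + 8^2 = 14.
So the shutdown price is $14.

$14 per unit, at Q = 8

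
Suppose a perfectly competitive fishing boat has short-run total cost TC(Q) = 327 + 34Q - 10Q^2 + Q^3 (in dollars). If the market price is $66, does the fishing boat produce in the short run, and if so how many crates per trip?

From TC, MC = TC'(Q) = 34 - 20Q + 3Q^2 and AVC = VC/Q = 34 - 10Q + Q^2.
AVC is minimized where dAVC/dQ = -10 + 2Q = 0, at Q = 5; min AVC = 34 - 10·5 + 5^2 = $9.
P = $66 exceeds min AVC = $9, so the firm stays open.
P = MC gives -32 - 20Q + 3Q^2 = 0, with roots -4/3 and 8. Take the larger (rising MC): Q* = 8.
Check: AVC at Q = 8 is $18 ≤ P, so revenue covers variable cost.
Profit = P·Q − TC = 66·8 − 471 = $57.

Produce at Q = 8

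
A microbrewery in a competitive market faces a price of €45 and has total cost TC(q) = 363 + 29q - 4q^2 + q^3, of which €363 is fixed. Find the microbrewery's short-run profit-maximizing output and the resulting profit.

Profit = -€299 at q = 4

AVC = 29 - 4q + q^2 has its minimum €25 at q = 2; price €45 clears that bar, so the firm operates.
With MC = 29 - 8q + 3q^2, P = MC on the upward-sloping part at q* = 4.
TR = 45·4 = 180. TC = 363 + 116 = 479. Profit = 180 − 479 = -€299.
That loss of €299 beats the €363 the firm would lose by shutting down; producing recovers €64 of fixed cost.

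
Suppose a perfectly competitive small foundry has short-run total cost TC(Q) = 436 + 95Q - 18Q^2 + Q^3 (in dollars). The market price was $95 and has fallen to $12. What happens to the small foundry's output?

MC = 95 - 36Q + 3Q^2; the shutdown threshold is min AVC = $14 (at Q = 9).
At P = $95 ≥ min AVC, set P = MC on the rising branch: Q = 12.
At P = $12 < min AVC = $14, price no longer covers variable cost at any output, so the firm shuts down: Q = 0.

Output falls from 12 to 0 (the firm shuts down)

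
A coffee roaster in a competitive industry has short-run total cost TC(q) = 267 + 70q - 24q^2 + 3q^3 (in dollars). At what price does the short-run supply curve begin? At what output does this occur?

$22 per unit, at q = 4

The shutdown price is the minimum of AVC. VC = 70q - 24q^2 + 3q^3, so AVC = 70 - 24q + 3q^2.
At the minimum of AVC, MC = AVC. MC = 70 - 48q + 9q^2; setting MC = AVC gives 6q^2 - 24q = 0, so q = 4. min AVC = 22.
For P < $22 the firm produces nothing.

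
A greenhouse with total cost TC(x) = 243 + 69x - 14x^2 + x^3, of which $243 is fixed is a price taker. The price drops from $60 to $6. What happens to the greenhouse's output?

AVC = 69 - 14x + x^2, minimized at x = 7 where min AVC = $20. MC = 69 - 28x + 3x^2.
With P = $60 above the shutdown price, P = MC gives x = 9.
At P = $6 < min AVC = $20, price no longer covers variable cost at any output, so the firm shuts down: x = 0.

Output falls from 9 to 0 (the firm shuts down)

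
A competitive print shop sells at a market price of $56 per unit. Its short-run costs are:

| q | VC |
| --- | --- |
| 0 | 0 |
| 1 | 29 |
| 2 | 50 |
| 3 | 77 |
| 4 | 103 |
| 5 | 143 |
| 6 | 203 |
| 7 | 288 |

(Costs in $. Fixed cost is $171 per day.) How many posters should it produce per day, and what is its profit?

Profit at each row (π = 56q − TC): q=0: -171; q=1: -144; q=2: -109; q=3: -80; q=4: -50; q=5: -34; q=6: -38; q=7: -67.
Profit is maximized at q = 5. AVC there is 143/5 = $28.60 ≤ P, so producing beats shutting down (which would give -$171).

q = 5; profit = -$34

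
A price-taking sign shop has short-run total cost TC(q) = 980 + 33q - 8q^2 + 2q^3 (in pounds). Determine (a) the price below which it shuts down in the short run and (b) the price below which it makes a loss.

AVC = 33 - 8q + 2q^2; minimized at q = 2, giving min AVC = £25. That is the shutdown price.
ATC = 980/q + 33 - 8q + 2q^2. Setting dATC/dq = −980/q^2 − 8 + 4q = 0 gives q = 7 (since 4·7^3 − 8·7^2 = 980).
min ATC = 980/7 + 33 − 8·7 + 2·7^2 = £215. That is the break-even price.
Between these two prices the firm operates at a loss; above £215 it earns a profit.

Shutdown price = £25; break-even price = £215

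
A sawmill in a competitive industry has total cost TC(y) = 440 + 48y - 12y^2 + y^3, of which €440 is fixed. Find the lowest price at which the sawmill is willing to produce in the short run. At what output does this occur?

€12 per unit, at y = 6

Short-run supply begins at min AVC. From VC = 48y - 12y^2 + y^3, AVC = 48 - 12y + y^2.
dAVC/dy = -12 + 2y = 0 gives y = 6. min AVC = 48 - 12·6 + 6^2 = 12.
So the shutdown price is €12.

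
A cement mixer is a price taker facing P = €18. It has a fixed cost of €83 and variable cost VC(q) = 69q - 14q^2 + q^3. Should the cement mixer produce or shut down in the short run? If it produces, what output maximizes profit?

Strip out fixed cost: VC = 69q - 14q^2 + q^3. Then AVC = 69 - 14q + q^2 and MC = 69 - 28q + 3q^2.
AVC hits its minimum where MC = AVC, at q = 7, giving min AVC = 69 - 14·7 + 7^2 = €20.
With P < min AVC (€18 < €20), every unit sold adds to the loss.
The firm minimizes its loss by shutting down and losing only its fixed cost of €83.

Shut down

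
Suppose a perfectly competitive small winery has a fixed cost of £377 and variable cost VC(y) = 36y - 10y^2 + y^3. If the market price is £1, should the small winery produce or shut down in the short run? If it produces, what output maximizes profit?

Variable cost is VC = 36y - 10y^2 + y^3, so AVC = VC/y = 36 - 10y + y^2 and MC = dTC/dy = 36 - 20y + 3y^2.
AVC is minimized where dAVC/dy = -10 + 2y = 0, at y = 5; min AVC = 36 - 10·5 + 5^2 = £11.
P = £1 lies below min AVC = £11; no output level covers variable cost.
The firm minimizes its loss by shutting down and losing only its fixed cost of £377.

Shut down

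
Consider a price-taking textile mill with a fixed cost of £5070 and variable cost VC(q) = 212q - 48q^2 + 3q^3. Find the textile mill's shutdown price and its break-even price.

Shutdown price = £20; break-even price = £485

Shutdown price = min AVC. AVC = 212 - 48q + 3q^2, with vertex at q = 8 and minimum £20.
ATC = 5070/q + 212 - 48q + 3q^2. Setting dATC/dq = −5070/q^2 − 48 + 6q = 0 gives q = 13 (since 6·13^3 − 48·13^2 = 5070).
min ATC = 5070/13 + 212 − 48·13 + 3·13^2 = £485. That is the break-even price.
For £20 ≤ P < £485 the firm produces at a loss; below £20 it shuts down.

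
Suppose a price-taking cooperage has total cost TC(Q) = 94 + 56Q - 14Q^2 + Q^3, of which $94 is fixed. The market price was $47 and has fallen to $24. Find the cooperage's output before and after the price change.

AVC = 56 - 14Q + Q^2, minimized at Q = 7 where min AVC = $7. MC = 56 - 28Q + 3Q^2.
At P = $47 ≥ min AVC, set P = MC on the rising branch: Q = 9.
At P = $24 ≥ min AVC, set P = MC: Q = 8. The firm stays open but cuts output.

Output falls from 9 to 8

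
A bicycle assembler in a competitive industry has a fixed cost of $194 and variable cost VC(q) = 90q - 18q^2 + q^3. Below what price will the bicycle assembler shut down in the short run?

Short-run supply begins at min AVC. From VC = 90q - 18q^2 + q^3, AVC = 90 - 18q + q^2.
At the minimum of AVC, MC = AVC. MC = 90 - 36q + 3q^2; setting MC = AVC gives 2q^2 - 18q = 0, so q = 9. min AVC = 9.
For P < $9 the firm produces nothing.

$9 per unit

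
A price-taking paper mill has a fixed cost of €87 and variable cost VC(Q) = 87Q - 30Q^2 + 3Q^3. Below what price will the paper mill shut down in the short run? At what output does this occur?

The shutdown price is the minimum of AVC. VC = 87Q - 30Q^2 + 3Q^3, so AVC = 87 - 30Q + 3Q^2.
At the minimum of AVC, MC = AVC. MC = 87 - 60Q + 9Q^2; setting MC = AVC gives 6Q^2 - 30Q = 0, so Q = 5. min AVC = 12.
So the shutdown price is €12.

€12 per unit, at Q = 5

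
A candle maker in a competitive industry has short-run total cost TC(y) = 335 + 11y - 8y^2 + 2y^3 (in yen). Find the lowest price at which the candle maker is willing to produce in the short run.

¥3 per unit

The firm shuts down when price falls below the minimum of average variable cost. AVC = VC/y = 11 - 8y + 2y^2.
dAVC/dy = -8 + 4y = 0 gives y = 2. min AVC = 11 - 8·2 + 2·2^2 = 3.
For P < ¥3 the firm produces nothing.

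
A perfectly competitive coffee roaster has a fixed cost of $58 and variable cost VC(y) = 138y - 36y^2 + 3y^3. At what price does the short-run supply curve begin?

The shutdown price is the minimum of AVC. VC = 138y - 36y^2 + 3y^3, so AVC = 138 - 36y + 3y^2.
dAVC/dy = -36 + 6y = 0 gives y = 6. min AVC = 138 - 36·6 + 3·6^2 = 30.
So the shutdown price is $30.

$30 per unit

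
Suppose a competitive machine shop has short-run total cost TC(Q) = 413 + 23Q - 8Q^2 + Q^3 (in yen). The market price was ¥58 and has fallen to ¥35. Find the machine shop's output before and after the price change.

Output falls from 7 to 6

MC = 23 - 16Q + 3Q^2; the shutdown threshold is min AVC = ¥7 (at Q = 4).
With P = ¥58 above the shutdown price, P = MC gives Q = 7.
At P = ¥35 ≥ min AVC, set P = MC: Q = 6. The firm stays open but cuts output.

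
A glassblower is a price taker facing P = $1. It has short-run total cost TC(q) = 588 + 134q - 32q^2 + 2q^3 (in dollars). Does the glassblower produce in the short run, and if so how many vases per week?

Shut down

Variable cost is VC = 134q - 32q^2 + 2q^3, so AVC = VC/q = 134 - 32q + 2q^2 and MC = dTC/dq = 134 - 64q + 6q^2.
AVC hits its minimum where MC = AVC, at q = 8, giving min AVC = 134 - 32·8 + 2·8^2 = $6.
With P < min AVC ($1 < $6), every unit sold adds to the loss.
The firm minimizes its loss by shutting down and losing only its fixed cost of $588.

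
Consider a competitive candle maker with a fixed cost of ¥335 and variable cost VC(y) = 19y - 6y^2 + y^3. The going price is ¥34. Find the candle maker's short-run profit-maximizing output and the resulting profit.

AVC = 19 - 6y + y^2 has its minimum ¥10 at y = 3; price ¥34 clears that bar, so the firm operates.
With MC = 19 - 12y + 3y^2, P = MC on the upward-sloping part at y* = 5.
TR = 34·5 = 170. TC = 335 + 70 = 405. Profit = 170 − 405 = -¥235.
By producing, the firm covers all variable cost plus ¥100 of fixed cost; shutting down would lose the full ¥335.

Profit = -¥235 at y = 5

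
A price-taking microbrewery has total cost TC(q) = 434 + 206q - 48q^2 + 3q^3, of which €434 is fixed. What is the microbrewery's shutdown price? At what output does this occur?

€14 per unit, at q = 8

The firm shuts down when price falls below the minimum of average variable cost. AVC = VC/q = 206 - 48q + 3q^2.
dAVC/dq = -48 + 6q = 0 gives q = 8. min AVC = 206 - 48·8 + 3·8^2 = 14.
So the shutdown price is €14.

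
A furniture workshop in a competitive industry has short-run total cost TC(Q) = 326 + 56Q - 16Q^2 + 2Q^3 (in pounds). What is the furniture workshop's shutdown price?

£24 per unit

Short-run supply begins at min AVC. From VC = 56Q - 16Q^2 + 2Q^3, AVC = 56 - 16Q + 2Q^2.
dAVC/dQ = -16 + 4Q = 0 gives Q = 4. min AVC = 56 - 16·4 + 2·4^2 = 24.
The firm shuts down for any P below £24.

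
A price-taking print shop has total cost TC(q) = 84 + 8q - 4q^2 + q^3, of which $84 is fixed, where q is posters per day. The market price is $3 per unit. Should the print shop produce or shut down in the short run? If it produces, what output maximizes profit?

From TC, MC = TC'(q) = 8 - 8q + 3q^2 and AVC = VC/q = 8 - 4q + q^2.
AVC is minimized where dAVC/dq = -4 + 2q = 0, at q = 2; min AVC = 8 - 4·2 + 2^2 = $4.
Since P = $3 < min AVC = $4, price fails to cover variable cost at any output.
Shutting down limits the loss to fixed cost, $84.

Shut down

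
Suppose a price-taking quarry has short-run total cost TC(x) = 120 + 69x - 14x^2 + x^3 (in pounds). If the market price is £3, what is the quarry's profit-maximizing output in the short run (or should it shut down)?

Shut down

Variable cost is VC = 69x - 14x^2 + x^3, so AVC = VC/x = 69 - 14x + x^2 and MC = dTC/dx = 69 - 28x + 3x^2.
AVC hits its minimum where MC = AVC, at x = 7, giving min AVC = 69 - 14·7 + 7^2 = £20.
Since P = £3 < min AVC = £20, price fails to cover variable cost at any output.
The firm minimizes its loss by shutting down and losing only its fixed cost of £120.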